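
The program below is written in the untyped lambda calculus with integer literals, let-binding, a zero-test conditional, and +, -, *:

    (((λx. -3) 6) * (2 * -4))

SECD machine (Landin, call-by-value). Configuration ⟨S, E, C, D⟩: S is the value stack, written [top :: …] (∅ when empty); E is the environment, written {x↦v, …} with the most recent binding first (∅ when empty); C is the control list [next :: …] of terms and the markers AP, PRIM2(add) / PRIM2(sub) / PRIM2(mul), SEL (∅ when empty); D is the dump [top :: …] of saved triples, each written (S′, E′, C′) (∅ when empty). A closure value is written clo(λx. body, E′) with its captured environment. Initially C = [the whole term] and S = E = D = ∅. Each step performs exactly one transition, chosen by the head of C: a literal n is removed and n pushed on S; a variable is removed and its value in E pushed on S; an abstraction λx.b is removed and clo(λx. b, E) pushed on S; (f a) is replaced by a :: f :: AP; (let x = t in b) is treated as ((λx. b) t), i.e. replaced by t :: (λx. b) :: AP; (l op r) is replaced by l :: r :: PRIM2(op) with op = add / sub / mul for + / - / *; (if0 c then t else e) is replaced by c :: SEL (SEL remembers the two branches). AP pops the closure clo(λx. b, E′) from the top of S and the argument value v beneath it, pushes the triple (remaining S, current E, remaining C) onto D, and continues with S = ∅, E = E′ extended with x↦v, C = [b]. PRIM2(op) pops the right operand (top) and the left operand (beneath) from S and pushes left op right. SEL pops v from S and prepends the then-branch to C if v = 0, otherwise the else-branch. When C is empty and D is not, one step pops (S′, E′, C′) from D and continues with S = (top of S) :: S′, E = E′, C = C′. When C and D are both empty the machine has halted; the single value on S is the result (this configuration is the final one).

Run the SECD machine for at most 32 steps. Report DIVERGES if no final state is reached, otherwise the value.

[0] [S=∅ | E=∅ | C=[(((λx. -3) 6) * (2 * -4))] | D=∅]
[1] [S=∅ | E=∅ | C=[((λx. -3) 6) :: (2 * -4) :: PRIM2(mul)] | D=∅]
[2] [S=∅ | E=∅ | C=[6 :: (λx. -3) :: AP :: (2 * -4) :: PRIM2(mul)] | D=∅]
[3] [S=[6] | E=∅ | C=[(λx. -3) :: AP :: (2 * -4) :: PRIM2(mul)] | D=∅]
[4] [S=[clo(λx. -3, ∅) :: 6] | E=∅ | C=[AP :: (2 * -4) :: PRIM2(mul)] | D=∅]
[5] [S=∅ | E={x↦6} | C=[-3] | D=[(∅, ∅, [(2 * -4) :: PRIM2(mul)])]]
[6] [S=[-3] | E={x↦6} | C=∅ | D=[(∅, ∅, [(2 * -4) :: PRIM2(mul)])]]
[7] [S=[-3] | E=∅ | C=[(2 * -4) :: PRIM2(mul)] | D=∅]
[8] [S=[-3] | E=∅ | C=[2 :: -4 :: PRIM2(mul) :: PRIM2(mul)] | D=∅]
[9] [S=[2 :: -3] | E=∅ | C=[-4 :: PRIM2(mul) :: PRIM2(mul)] | D=∅]
[10] [S=[-4 :: 2 :: -3] | E=∅ | C=[PRIM2(mul) :: PRIM2(mul)] | D=∅]
[11] [S=[-8 :: -3] | E=∅ | C=[PRIM2(mul)] | D=∅]
[12] [S=[24] | E=∅ | C=∅ | D=∅]
→ final value 24

Answer: 24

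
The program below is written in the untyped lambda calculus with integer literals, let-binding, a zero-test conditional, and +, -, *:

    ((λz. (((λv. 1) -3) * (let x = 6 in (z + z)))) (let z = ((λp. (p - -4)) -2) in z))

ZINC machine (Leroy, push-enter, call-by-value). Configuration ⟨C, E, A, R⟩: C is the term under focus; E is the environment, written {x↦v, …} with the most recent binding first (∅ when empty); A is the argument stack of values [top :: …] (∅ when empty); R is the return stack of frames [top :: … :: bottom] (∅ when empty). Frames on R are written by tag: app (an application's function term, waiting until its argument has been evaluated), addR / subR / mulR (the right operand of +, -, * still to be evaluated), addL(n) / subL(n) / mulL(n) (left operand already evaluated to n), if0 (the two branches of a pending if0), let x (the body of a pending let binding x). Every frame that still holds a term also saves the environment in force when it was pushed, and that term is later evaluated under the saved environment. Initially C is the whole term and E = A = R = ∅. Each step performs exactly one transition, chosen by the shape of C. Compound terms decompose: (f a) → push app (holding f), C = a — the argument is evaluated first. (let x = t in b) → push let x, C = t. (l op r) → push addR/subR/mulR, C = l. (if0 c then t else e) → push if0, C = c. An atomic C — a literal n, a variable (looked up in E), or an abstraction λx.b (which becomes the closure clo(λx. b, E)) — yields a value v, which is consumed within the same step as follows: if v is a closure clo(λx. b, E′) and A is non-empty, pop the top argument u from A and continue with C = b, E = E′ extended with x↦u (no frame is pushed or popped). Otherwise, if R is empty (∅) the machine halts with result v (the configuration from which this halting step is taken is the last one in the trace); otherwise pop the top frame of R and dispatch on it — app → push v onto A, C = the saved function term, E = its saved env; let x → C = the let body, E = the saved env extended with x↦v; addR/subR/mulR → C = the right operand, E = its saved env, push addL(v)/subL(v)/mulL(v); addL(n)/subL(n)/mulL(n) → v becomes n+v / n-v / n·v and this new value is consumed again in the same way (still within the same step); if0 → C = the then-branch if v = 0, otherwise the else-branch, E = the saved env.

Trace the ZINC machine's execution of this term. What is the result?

t=0: <C=((λz. (((λv. 1) -3) * (let x = 6 in (z + z)))) (let z = ((λp. (p - -4)) -2) in z)), E=∅, A=∅, R=∅>
t=1: <C=(let z = ((λp. (p - -4)) -2) in z), E=∅, A=∅, R=[app]>
t=2: <C=((λp. (p - -4)) -2), E=∅, A=∅, R=[let z :: app]>
t=3: <C=-2, E=∅, A=∅, R=[app :: let z :: app]>
t=4: <C=(λp. (p - -4)), E=∅, A=[-2], R=[let z :: app]>
t=5: <C=(p - -4), E={p↦-2}, A=∅, R=[let z :: app]>
t=6: <C=p, E={p↦-2}, A=∅, R=[subR :: let z :: app]>
t=7: <C=-4, E={p↦-2}, A=∅, R=[subL(-2) :: let z :: app]>
t=8: <C=z, E={z↦2}, A=∅, R=[app]>
t=9: <C=(λz. (((λv. 1) -3) * (let x = 6 in (z + z)))), E=∅, A=[2], R=∅>
t=10: <C=(((λv. 1) -3) * (let x = 6 in (z + z))), E={z↦2}, A=∅, R=∅>
t=11: <C=((λv. 1) -3), E={z↦2}, A=∅, R=[mulR]>
t=12: <C=-3, E={z↦2}, A=∅, R=[app :: mulR]>
t=13: <C=(λv. 1), E={z↦2}, A=[-3], R=[mulR]>
t=14: <C=1, E={v↦-3, z↦2}, A=∅, R=[mulR]>
t=15: <C=(let x = 6 in (z + z)), E={z↦2}, A=∅, R=[mulL(1)]>
t=16: <C=6, E={z↦2}, A=∅, R=[let x :: mulL(1)]>
t=17: <C=(z + z), E={x↦6, z↦2}, A=∅, R=[mulL(1)]>
t=18: <C=z, E={x↦6, z↦2}, A=∅, R=[addR :: mulL(1)]>
t=19: <C=z, E={x↦6, z↦2}, A=∅, R=[addL(2) :: mulL(1)]>
→ final value 4

Answer: 4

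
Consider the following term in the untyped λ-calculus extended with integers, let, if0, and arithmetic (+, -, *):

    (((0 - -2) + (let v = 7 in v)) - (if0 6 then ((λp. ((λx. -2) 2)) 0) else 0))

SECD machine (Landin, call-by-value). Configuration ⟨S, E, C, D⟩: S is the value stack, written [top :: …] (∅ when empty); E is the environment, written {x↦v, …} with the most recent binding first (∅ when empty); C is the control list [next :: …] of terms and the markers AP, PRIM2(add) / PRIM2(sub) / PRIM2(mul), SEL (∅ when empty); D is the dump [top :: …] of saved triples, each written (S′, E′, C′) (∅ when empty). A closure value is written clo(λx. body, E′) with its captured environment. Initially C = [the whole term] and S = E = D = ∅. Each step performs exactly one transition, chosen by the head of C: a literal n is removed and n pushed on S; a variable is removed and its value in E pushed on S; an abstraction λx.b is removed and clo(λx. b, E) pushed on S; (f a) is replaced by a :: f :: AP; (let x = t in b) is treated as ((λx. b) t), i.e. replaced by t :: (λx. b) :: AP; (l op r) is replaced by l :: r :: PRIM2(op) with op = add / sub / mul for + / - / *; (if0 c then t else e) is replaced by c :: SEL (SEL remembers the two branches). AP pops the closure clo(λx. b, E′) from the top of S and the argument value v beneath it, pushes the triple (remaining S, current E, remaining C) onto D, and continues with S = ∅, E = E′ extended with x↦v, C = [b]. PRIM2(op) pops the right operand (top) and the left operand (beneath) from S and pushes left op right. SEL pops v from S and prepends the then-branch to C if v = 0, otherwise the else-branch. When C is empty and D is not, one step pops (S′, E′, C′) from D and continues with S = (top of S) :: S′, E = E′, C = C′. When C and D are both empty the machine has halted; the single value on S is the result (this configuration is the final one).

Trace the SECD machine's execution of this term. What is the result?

t=0: [S=∅ | E=∅ | C=[(((0 - -2) + (let v = 7 in v)) - (if0 6 then ((λp. ((λx. -2) 2)) 0) else 0))] | D=∅]
t=1: [S=∅ | E=∅ | C=[((0 - -2) + (let v = 7 in v)) :: (if0 6 then ((λp. ((λx. -2) 2)) 0) else 0) :: PRIM2(sub)] | D=∅]
t=2: [S=∅ | E=∅ | C=[(0 - -2) :: (let v = 7 in v) :: PRIM2(add) :: (if0 6 then ((λp. ((λx. -2) 2)) 0) else 0) :: PRIM2(sub)] | D=∅]
t=3: [S=∅ | E=∅ | C=[0 :: -2 :: PRIM2(sub) :: (let v = 7 in v) :: PRIM2(add) :: (if0 6 then ((λp. ((λx. -2) 2)) 0) else 0) :: PRIM2(sub)] | D=∅]
t=4: [S=[0] | E=∅ | C=[-2 :: PRIM2(sub) :: (let v = 7 in v) :: PRIM2(add) :: (if0 6 then ((λp. ((λx. -2) 2)) 0) else 0) :: PRIM2(sub)] | D=∅]
t=5: [S=[-2 :: 0] | E=∅ | C=[PRIM2(sub) :: (let v = 7 in v) :: PRIM2(add) :: (if0 6 then ((λp. ((λx. -2) 2)) 0) else 0) :: PRIM2(sub)] | D=∅]
t=6: [S=[2] | E=∅ | C=[(let v = 7 in v) :: PRIM2(add) :: (if0 6 then ((λp. ((λx. -2) 2)) 0) else 0) :: PRIM2(sub)] | D=∅]
t=7: [S=[2] | E=∅ | C=[7 :: (λv. v) :: AP :: PRIM2(add) :: (if0 6 then ((λp. ((λx. -2) 2)) 0) else 0) :: PRIM2(sub)] | D=∅]
t=8: [S=[7 :: 2] | E=∅ | C=[(λv. v) :: AP :: PRIM2(add) :: (if0 6 then ((λp. ((λx. -2) 2)) 0) else 0) :: PRIM2(sub)] | D=∅]
t=9: [S=[clo(λv. v, ∅) :: 7 :: 2] | E=∅ | C=[AP :: PRIM2(add) :: (if0 6 then ((λp. ((λx. -2) 2)) 0) else 0) :: PRIM2(sub)] | D=∅]
t=10: [S=∅ | E={v↦7} | C=[v] | D=[([2], ∅, [PRIM2(add) :: (if0 6 then ((λp. ((λx. -2) 2)) 0) else 0) :: PRIM2(sub)])]]
t=11: [S=[7] | E={v↦7} | C=∅ | D=[([2], ∅, [PRIM2(add) :: (if0 6 then ((λp. ((λx. -2) 2)) 0) else 0) :: PRIM2(sub)])]]
t=12: [S=[7 :: 2] | E=∅ | C=[PRIM2(add) :: (if0 6 then ((λp. ((λx. -2) 2)) 0) else 0) :: PRIM2(sub)] | D=∅]
t=13: [S=[9] | E=∅ | C=[(if0 6 then ((λp. ((λx. -2) 2)) 0) else 0) :: PRIM2(sub)] | D=∅]
t=14: [S=[9] | E=∅ | C=[6 :: SEL :: PRIM2(sub)] | D=∅]
t=15: [S=[6 :: 9] | E=∅ | C=[SEL :: PRIM2(sub)] | D=∅]
t=16: [S=[9] | E=∅ | C=[0 :: PRIM2(sub)] | D=∅]
t=17: [S=[0 :: 9] | E=∅ | C=[PRIM2(sub)] | D=∅]
t=18: [S=[9] | E=∅ | C=∅ | D=∅]
→ final value 9

Answer: 9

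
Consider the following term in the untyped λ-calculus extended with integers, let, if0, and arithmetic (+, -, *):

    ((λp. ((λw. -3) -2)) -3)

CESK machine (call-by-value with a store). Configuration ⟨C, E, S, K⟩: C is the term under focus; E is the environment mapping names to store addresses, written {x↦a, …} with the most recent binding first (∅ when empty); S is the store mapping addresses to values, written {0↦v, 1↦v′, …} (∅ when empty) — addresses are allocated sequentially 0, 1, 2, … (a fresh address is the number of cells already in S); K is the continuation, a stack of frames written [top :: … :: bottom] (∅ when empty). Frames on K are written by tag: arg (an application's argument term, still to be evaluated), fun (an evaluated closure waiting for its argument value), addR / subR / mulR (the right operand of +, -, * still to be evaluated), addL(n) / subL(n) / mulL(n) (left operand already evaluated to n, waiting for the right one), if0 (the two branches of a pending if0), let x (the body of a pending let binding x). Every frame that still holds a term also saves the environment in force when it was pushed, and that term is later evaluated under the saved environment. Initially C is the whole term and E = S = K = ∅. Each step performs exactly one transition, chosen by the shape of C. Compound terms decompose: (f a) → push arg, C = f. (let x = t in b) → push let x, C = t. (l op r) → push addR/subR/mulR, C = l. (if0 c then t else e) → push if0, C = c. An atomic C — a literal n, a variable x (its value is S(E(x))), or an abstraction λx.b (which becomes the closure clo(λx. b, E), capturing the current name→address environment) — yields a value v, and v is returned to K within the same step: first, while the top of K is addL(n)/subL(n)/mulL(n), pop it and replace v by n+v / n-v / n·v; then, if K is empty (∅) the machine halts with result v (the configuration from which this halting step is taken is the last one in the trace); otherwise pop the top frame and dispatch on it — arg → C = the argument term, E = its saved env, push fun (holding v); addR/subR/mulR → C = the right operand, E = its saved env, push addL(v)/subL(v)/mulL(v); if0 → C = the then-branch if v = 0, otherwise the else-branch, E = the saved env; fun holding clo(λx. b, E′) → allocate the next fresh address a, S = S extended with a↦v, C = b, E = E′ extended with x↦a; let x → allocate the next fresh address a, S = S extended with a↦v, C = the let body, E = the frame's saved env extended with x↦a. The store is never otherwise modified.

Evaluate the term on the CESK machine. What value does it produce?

Answer: -3

Derivation:
step 0: [C=((λp. ((λw. -3) -2)) -3) | E=∅ | S=∅ | K=∅]
step 1: [C=(λp. ((λw. -3) -2)) | E=∅ | S=∅ | K=[arg]]
step 2: [C=-3 | E=∅ | S=∅ | K=[fun]]
step 3: [C=((λw. -3) -2) | E={p↦0} | S={0↦-3} | K=∅]
step 4: [C=(λw. -3) | E={p↦0} | S={0↦-3} | K=[arg]]
step 5: [C=-2 | E={p↦0} | S={0↦-3} | K=[fun]]
step 6: [C=-3 | E={w↦1, p↦0} | S={0↦-3, 1↦-2} | K=∅]
→ final value -3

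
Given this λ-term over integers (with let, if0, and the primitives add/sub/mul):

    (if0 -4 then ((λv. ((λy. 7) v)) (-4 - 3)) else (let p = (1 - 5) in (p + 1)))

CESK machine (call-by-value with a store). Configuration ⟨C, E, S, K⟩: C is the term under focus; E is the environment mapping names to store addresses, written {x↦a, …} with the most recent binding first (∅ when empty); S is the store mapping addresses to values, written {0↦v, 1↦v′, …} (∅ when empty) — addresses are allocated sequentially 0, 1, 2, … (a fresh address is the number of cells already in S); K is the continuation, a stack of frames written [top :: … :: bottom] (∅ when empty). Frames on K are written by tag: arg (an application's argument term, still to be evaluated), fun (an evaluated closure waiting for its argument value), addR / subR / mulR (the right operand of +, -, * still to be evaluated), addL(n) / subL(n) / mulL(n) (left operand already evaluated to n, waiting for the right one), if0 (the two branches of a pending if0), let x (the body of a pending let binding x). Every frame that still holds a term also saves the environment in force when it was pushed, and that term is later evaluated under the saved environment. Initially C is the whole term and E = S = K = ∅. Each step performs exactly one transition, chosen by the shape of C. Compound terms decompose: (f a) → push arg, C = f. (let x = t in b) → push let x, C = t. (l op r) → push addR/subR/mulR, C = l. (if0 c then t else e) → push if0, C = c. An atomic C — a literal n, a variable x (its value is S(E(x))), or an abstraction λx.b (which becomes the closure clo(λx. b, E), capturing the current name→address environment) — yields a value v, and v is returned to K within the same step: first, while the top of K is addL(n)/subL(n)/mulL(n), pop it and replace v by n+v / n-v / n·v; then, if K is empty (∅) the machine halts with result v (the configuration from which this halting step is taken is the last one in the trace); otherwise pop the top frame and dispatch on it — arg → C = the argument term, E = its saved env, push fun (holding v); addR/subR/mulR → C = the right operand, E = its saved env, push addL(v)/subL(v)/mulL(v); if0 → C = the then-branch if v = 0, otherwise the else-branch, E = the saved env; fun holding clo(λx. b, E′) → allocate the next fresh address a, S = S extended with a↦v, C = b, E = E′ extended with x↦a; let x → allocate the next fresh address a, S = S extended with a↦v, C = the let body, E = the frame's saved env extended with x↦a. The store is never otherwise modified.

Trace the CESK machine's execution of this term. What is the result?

Answer: -3

Machine steps:
step 0: [C=(if0 -4 then ((λv. ((λy. 7) v)) (-4 - 3)) else (let p = (1 - 5) in (p + 1))) | E=∅ | S=∅ | K=∅]
step 1: [C=-4 | E=∅ | S=∅ | K=[if0]]
step 2: [C=(let p = (1 - 5) in (p + 1)) | E=∅ | S=∅ | K=∅]
step 3: [C=(1 - 5) | E=∅ | S=∅ | K=[let p]]
step 4: [C=1 | E=∅ | S=∅ | K=[subR :: let p]]
step 5: [C=5 | E=∅ | S=∅ | K=[subL(1) :: let p]]
step 6: [C=(p + 1) | E={p↦0} | S={0↦-4} | K=∅]
step 7: [C=p | E={p↦0} | S={0↦-4} | K=[addR]]
step 8: [C=1 | E={p↦0} | S={0↦-4} | K=[addL(-4)]]
→ final value -3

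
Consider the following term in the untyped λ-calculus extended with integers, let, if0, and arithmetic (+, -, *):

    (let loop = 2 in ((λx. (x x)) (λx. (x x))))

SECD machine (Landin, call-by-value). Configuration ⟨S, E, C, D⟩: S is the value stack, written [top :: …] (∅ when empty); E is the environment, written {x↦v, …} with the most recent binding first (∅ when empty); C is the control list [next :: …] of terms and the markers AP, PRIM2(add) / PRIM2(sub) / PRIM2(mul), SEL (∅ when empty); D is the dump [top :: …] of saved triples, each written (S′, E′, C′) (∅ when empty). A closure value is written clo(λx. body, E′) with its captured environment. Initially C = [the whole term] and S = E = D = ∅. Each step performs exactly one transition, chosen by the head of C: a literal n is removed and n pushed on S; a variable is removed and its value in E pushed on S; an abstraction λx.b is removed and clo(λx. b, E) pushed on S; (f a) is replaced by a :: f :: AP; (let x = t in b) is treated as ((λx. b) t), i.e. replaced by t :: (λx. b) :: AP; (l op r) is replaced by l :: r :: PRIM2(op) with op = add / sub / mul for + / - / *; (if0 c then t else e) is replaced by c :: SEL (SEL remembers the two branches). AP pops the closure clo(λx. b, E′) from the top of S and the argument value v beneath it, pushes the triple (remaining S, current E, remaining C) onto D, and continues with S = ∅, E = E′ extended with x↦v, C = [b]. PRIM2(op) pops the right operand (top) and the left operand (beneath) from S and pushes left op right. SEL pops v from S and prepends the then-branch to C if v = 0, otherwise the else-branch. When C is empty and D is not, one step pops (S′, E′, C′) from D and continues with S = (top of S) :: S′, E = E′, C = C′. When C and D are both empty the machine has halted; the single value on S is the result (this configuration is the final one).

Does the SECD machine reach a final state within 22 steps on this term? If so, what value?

Answer: DIVERGES (no final state within 22 steps)

Machine steps:
0. ⟨S=∅; E=∅; C=[(let loop = 2 in ((λx. (x x)) (λx. (x x))))]; D=∅⟩
1. ⟨S=∅; E=∅; C=[2 :: (λloop. ((λx. (x x)) (λx. (x x)))) :: AP]; D=∅⟩
2. ⟨S=[2]; E=∅; C=[(λloop. ((λx. (x x)) (λx. (x x)))) :: AP]; D=∅⟩
3. ⟨S=[clo(λloop. ((λx. (x x)) (λx. (x x))), ∅) :: 2]; E=∅; C=[AP]; D=∅⟩
4. ⟨S=∅; E={loop↦2}; C=[((λx. (x x)) (λx. (x x)))]; D=[(∅, ∅, ∅)]⟩
5. ⟨S=∅; E={loop↦2}; C=[(λx. (x x)) :: (λx. (x x)) :: AP]; D=[(∅, ∅, ∅)]⟩
6. ⟨S=[clo(λx. (x x), {loop↦2})]; E={loop↦2}; C=[(λx. (x x)) :: AP]; D=[(∅, ∅, ∅)]⟩
7. ⟨S=[clo(λx. (x x), {loop↦2}) :: clo(λx. (x x), {loop↦2})]; E={loop↦2}; C=[AP]; D=[(∅, ∅, ∅)]⟩
8. ⟨S=∅; E={x↦clo(λx. (x x), {loop↦2}), loop↦2}; C=[(x x)]; D=[(∅, {loop↦2}, ∅) :: (∅, ∅, ∅)]⟩
9. ⟨S=∅; E={x↦clo(λx. (x x), {loop↦2}), loop↦2}; C=[x :: x :: AP]; D=[(∅, {loop↦2}, ∅) :: (∅, ∅, ∅)]⟩
10. ⟨S=[clo(λx. (x x), {loop↦2})]; E={x↦clo(λx. (x x), {loop↦2}), loop↦2}; C=[x :: AP]; D=[(∅, {loop↦2}, ∅) :: (∅, ∅, ∅)]⟩
11. ⟨S=[clo(λx. (x x), {loop↦2}) :: clo(λx. (x x), {loop↦2})]; E={x↦clo(λx. (x x), {loop↦2}), loop↦2}; C=[AP]; D=[(∅, {loop↦2}, ∅) :: (∅, ∅, ∅)]⟩
12. ⟨S=∅; E={x↦clo(λx. (x x), {loop↦2}), loop↦2}; C=[(x x)]; D=[(∅, {x↦clo(λx. (x x), {loop↦2}), loop↦2}, ∅) :: (∅, {loop↦2}, ∅) :: (∅, ∅, ∅)]⟩
13. ⟨S=∅; E={x↦clo(λx. (x x), {loop↦2}), loop↦2}; C=[x :: x :: AP]; D=[(∅, {x↦clo(λx. (x x), {loop↦2}), loop↦2}, ∅) :: (∅, {loop↦2}, ∅) :: (∅, ∅, ∅)]⟩
14. ⟨S=[clo(λx. (x x), {loop↦2})]; E={x↦clo(λx. (x x), {loop↦2}), loop↦2}; C=[x :: AP]; D=[(∅, {x↦clo(λx. (x x), {loop↦2}), loop↦2}, ∅) :: (∅, {loop↦2}, ∅) :: (∅, ∅, ∅)]⟩
15. ⟨S=[clo(λx. (x x), {loop↦2}) :: clo(λx. (x x), {loop↦2})]; E={x↦clo(λx. (x x), {loop↦2}), loop↦2}; C=[AP]; D=[(∅, {x↦clo(λx. (x x), {loop↦2}), loop↦2}, ∅) :: (∅, {loop↦2}, ∅) :: (∅, ∅, ∅)]⟩
16. ⟨S=∅; E={x↦clo(λx. (x x), {loop↦2}), loop↦2}; C=[(x x)]; D=[(∅, {x↦clo(λx. (x x), {loop↦2}), loop↦2}, ∅) :: (∅, {x↦clo(λx. (x x), {loop↦2}), loop↦2}, ∅) :: (∅, {loop↦2}, ∅) :: (∅, ∅, ∅)]⟩
17. ⟨S=∅; E={x↦clo(λx. (x x), {loop↦2}), loop↦2}; C=[x :: x :: AP]; D=[(∅, {x↦clo(λx. (x x), {loop↦2}), loop↦2}, ∅) :: (∅, {x↦clo(λx. (x x), {loop↦2}), loop↦2}, ∅) :: (∅, {loop↦2}, ∅) :: (∅, ∅, ∅)]⟩
18. ⟨S=[clo(λx. (x x), {loop↦2})]; E={x↦clo(λx. (x x), {loop↦2}), loop↦2}; C=[x :: AP]; D=[(∅, {x↦clo(λx. (x x), {loop↦2}), loop↦2}, ∅) :: (∅, {x↦clo(λx. (x x), {loop↦2}), loop↦2}, ∅) :: (∅, {loop↦2}, ∅) :: (∅, ∅, ∅)]⟩
19. ⟨S=[clo(λx. (x x), {loop↦2}) :: clo(λx. (x x), {loop↦2})]; E={x↦clo(λx. (x x), {loop↦2}), loop↦2}; C=[AP]; D=[(∅, {x↦clo(λx. (x x), {loop↦2}), loop↦2}, ∅) :: (∅, {x↦clo(λx. (x x), {loop↦2}), loop↦2}, ∅) :: (∅, {loop↦2}, ∅) :: (∅, ∅, ∅)]⟩
20. ⟨S=∅; E={x↦clo(λx. (x x), {loop↦2}), loop↦2}; C=[(x x)]; D=[(∅, {x↦clo(λx. (x x), {loop↦2}), loop↦2}, ∅) :: (∅, {x↦clo(λx. (x x), {loop↦2}), loop↦2}, ∅) :: (∅, {x↦clo(λx. (x x), {loop↦2}), loop↦2}, ∅) :: (∅, {loop↦2}, ∅) :: (∅, ∅, ∅)]⟩
21. ⟨S=∅; E={x↦clo(λx. (x x), {loop↦2}), loop↦2}; C=[x :: x :: AP]; D=[(∅, {x↦clo(λx. (x x), {loop↦2}), loop↦2}, ∅) :: (∅, {x↦clo(λx. (x x), {loop↦2}), loop↦2}, ∅) :: (∅, {x↦clo(λx. (x x), {loop↦2}), loop↦2}, ∅) :: (∅, {loop↦2}, ∅) :: (∅, ∅, ∅)]⟩
22. ⟨S=[clo(λx. (x x), {loop↦2})]; E={x↦clo(λx. (x x), {loop↦2}), loop↦2}; C=[x :: AP]; D=[(∅, {x↦clo(λx. (x x), {loop↦2}), loop↦2}, ∅) :: (∅, {x↦clo(λx. (x x), {loop↦2}), loop↦2}, ∅) :: (∅, {x↦clo(λx. (x x), {loop↦2}), loop↦2}, ∅) :: (∅, {loop↦2}, ∅) :: (∅, ∅, ∅)]⟩
→ 22 transitions taken and the configuration is still not final: no result within 22 steps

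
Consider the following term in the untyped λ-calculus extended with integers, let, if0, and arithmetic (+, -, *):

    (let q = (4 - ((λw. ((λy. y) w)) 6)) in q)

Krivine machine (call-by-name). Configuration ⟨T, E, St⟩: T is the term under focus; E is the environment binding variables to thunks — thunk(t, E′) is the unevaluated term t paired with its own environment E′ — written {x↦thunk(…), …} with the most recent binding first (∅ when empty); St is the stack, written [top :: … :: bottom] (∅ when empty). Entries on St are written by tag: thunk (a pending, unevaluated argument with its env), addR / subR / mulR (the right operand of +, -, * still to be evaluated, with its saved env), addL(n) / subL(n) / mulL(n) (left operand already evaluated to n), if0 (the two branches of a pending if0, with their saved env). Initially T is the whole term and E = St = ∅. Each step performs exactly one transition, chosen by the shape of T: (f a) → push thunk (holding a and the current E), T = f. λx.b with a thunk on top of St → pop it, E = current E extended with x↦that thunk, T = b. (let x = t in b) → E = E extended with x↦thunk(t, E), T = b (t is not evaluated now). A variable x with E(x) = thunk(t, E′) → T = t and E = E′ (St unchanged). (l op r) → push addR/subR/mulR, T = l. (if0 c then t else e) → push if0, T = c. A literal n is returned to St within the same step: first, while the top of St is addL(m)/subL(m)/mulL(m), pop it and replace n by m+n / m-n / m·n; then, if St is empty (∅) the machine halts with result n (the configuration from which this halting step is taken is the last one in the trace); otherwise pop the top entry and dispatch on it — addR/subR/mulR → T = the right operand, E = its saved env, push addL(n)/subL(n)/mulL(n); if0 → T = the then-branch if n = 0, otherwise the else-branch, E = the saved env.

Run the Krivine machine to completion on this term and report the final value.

0. ⟨T=(let q = (4 - ((λw. ((λy. y) w)) 6)) in q); E=∅; St=∅⟩
1. ⟨T=q; E={q↦thunk((4 - ((λw. ((λy. y) w)) 6)), ∅)}; St=∅⟩
2. ⟨T=(4 - ((λw. ((λy. y) w)) 6)); E=∅; St=∅⟩
3. ⟨T=4; E=∅; St=[subR]⟩
4. ⟨T=((λw. ((λy. y) w)) 6); E=∅; St=[subL(4)]⟩
5. ⟨T=(λw. ((λy. y) w)); E=∅; St=[thunk :: subL(4)]⟩
6. ⟨T=((λy. y) w); E={w↦thunk(6, ∅)}; St=[subL(4)]⟩
7. ⟨T=(λy. y); E={w↦thunk(6, ∅)}; St=[thunk :: subL(4)]⟩
8. ⟨T=y; E={y↦thunk(w, {w↦thunk(6, ∅)}), w↦thunk(6, ∅)}; St=[subL(4)]⟩
9. ⟨T=w; E={w↦thunk(6, ∅)}; St=[subL(4)]⟩
10. ⟨T=6; E=∅; St=[subL(4)]⟩
→ final value -2

Answer: -2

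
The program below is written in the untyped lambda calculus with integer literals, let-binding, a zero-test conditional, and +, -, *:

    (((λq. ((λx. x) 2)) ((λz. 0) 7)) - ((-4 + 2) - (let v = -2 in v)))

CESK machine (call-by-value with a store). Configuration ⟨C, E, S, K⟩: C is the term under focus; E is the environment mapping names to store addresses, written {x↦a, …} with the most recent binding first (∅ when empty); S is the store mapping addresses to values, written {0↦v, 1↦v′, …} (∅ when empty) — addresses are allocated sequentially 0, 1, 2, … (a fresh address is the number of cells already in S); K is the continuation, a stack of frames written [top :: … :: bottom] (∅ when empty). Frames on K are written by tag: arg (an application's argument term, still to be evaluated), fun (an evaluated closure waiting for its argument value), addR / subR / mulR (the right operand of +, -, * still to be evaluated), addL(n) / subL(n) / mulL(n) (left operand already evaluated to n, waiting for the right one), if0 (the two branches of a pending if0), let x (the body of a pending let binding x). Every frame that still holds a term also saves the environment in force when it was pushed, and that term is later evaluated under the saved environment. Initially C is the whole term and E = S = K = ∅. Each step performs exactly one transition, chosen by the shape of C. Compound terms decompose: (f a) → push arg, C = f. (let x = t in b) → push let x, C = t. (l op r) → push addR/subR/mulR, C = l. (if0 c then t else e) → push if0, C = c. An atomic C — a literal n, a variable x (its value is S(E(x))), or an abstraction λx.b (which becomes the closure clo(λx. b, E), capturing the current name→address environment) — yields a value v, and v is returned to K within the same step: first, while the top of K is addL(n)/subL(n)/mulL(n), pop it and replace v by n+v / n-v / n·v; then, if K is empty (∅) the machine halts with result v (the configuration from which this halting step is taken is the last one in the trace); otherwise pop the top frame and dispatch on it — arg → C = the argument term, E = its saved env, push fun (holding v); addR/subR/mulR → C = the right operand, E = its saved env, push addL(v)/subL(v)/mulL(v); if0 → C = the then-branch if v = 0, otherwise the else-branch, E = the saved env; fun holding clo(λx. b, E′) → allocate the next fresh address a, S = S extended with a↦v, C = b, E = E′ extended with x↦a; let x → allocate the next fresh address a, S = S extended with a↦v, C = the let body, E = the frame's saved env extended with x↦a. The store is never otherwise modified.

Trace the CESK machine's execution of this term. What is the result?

0. [C=(((λq. ((λx. x) 2)) ((λz. 0) 7)) - ((-4 + 2) - (let v = -2 in v))) | E=∅ | S=∅ | K=∅]
1. [C=((λq. ((λx. x) 2)) ((λz. 0) 7)) | E=∅ | S=∅ | K=[subR]]
2. [C=(λq. ((λx. x) 2)) | E=∅ | S=∅ | K=[arg :: subR]]
3. [C=((λz. 0) 7) | E=∅ | S=∅ | K=[fun :: subR]]
4. [C=(λz. 0) | E=∅ | S=∅ | K=[arg :: fun :: subR]]
5. [C=7 | E=∅ | S=∅ | K=[fun :: fun :: subR]]
6. [C=0 | E={z↦0} | S={0↦7} | K=[fun :: subR]]
7. [C=((λx. x) 2) | E={q↦1} | S={0↦7, 1↦0} | K=[subR]]
8. [C=(λx. x) | E={q↦1} | S={0↦7, 1↦0} | K=[arg :: subR]]
9. [C=2 | E={q↦1} | S={0↦7, 1↦0} | K=[fun :: subR]]
10. [C=x | E={x↦2, q↦1} | S={0↦7, 1↦0, 2↦2} | K=[subR]]
11. [C=((-4 + 2) - (let v = -2 in v)) | E=∅ | S={0↦7, 1↦0, 2↦2} | K=[subL(2)]]
12. [C=(-4 + 2) | E=∅ | S={0↦7, 1↦0, 2↦2} | K=[subR :: subL(2)]]
13. [C=-4 | E=∅ | S={0↦7, 1↦0, 2↦2} | K=[addR :: subR :: subL(2)]]
14. [C=2 | E=∅ | S={0↦7, 1↦0, 2↦2} | K=[addL(-4) :: subR :: subL(2)]]
15. [C=(let v = -2 in v) | E=∅ | S={0↦7, 1↦0, 2↦2} | K=[subL(-2) :: subL(2)]]
16. [C=-2 | E=∅ | S={0↦7, 1↦0, 2↦2} | K=[let v :: subL(-2) :: subL(2)]]
17. [C=v | E={v↦3} | S={0↦7, 1↦0, 2↦2, 3↦-2} | K=[subL(-2) :: subL(2)]]
→ final value 2

Answer: 2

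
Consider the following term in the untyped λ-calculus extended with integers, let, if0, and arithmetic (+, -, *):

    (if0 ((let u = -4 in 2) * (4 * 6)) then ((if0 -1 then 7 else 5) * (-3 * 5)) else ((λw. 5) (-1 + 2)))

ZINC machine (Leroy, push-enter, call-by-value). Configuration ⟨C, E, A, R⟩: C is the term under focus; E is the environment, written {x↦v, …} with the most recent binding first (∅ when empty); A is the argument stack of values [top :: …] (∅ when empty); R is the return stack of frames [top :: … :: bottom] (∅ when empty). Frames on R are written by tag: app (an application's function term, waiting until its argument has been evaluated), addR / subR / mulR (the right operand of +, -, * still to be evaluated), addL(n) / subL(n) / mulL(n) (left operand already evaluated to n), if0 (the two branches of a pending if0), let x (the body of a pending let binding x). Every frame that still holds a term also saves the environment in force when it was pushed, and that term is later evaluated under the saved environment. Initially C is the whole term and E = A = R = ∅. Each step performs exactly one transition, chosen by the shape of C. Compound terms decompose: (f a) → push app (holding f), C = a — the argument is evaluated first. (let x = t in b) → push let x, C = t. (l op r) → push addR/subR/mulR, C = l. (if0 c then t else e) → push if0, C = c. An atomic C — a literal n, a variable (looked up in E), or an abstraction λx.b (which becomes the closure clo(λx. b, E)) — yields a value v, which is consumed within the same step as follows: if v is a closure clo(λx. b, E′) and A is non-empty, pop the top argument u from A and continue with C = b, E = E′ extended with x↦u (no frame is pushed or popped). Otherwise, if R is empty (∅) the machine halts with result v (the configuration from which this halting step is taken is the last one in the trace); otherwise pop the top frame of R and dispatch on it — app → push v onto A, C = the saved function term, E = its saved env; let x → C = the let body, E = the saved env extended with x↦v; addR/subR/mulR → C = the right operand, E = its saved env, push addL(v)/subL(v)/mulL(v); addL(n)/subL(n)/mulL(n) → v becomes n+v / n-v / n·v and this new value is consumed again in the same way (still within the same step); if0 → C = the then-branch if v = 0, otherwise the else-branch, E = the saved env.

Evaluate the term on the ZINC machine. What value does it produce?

Answer: 5

Execution trace:
step 0: [C=(if0 ((let u = -4 in 2) * (4 * 6)) then ((if0 -1 then 7 else 5) * (-3 * 5)) else ((λw. 5) (-1 + 2))) | E=∅ | A=∅ | R=∅]
step 1: [C=((let u = -4 in 2) * (4 * 6)) | E=∅ | A=∅ | R=[if0]]
step 2: [C=(let u = -4 in 2) | E=∅ | A=∅ | R=[mulR :: if0]]
step 3: [C=-4 | E=∅ | A=∅ | R=[let u :: mulR :: if0]]
step 4: [C=2 | E={u↦-4} | A=∅ | R=[mulR :: if0]]
step 5: [C=(4 * 6) | E=∅ | A=∅ | R=[mulL(2) :: if0]]
step 6: [C=4 | E=∅ | A=∅ | R=[mulR :: mulL(2) :: if0]]
step 7: [C=6 | E=∅ | A=∅ | R=[mulL(4) :: mulL(2) :: if0]]
step 8: [C=((λw. 5) (-1 + 2)) | E=∅ | A=∅ | R=∅]
step 9: [C=(-1 + 2) | E=∅ | A=∅ | R=[app]]
step 10: [C=-1 | E=∅ | A=∅ | R=[addR :: app]]
step 11: [C=2 | E=∅ | A=∅ | R=[addL(-1) :: app]]
step 12: [C=(λw. 5) | E=∅ | A=[1] | R=∅]
step 13: [C=5 | E={w↦1} | A=∅ | R=∅]
→ final value 5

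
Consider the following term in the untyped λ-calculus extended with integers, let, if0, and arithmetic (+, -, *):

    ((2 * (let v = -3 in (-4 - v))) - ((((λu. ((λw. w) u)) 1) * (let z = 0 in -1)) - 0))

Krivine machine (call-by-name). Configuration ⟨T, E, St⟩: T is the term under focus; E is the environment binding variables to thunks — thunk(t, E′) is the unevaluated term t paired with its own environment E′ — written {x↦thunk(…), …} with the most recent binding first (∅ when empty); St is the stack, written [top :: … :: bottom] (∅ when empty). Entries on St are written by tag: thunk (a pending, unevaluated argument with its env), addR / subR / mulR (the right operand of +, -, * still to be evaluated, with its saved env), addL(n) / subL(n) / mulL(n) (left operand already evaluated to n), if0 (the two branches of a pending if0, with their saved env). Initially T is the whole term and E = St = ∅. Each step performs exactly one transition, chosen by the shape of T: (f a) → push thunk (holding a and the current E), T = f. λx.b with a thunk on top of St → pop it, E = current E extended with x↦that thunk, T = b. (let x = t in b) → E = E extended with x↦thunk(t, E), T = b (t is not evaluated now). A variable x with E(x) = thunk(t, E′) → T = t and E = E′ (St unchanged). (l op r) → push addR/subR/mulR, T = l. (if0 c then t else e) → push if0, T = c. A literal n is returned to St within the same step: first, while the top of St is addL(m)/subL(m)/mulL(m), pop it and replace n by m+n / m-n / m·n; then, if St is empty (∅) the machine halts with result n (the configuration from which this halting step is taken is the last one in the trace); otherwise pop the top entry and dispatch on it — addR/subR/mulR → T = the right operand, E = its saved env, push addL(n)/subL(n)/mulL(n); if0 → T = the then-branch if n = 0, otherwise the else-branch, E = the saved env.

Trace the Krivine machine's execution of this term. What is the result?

0. ⟨T=((2 * (let v = -3 in (-4 - v))) - ((((λu. ((λw. w) u)) 1) * (let z = 0 in -1)) - 0)); E=∅; St=∅⟩
1. ⟨T=(2 * (let v = -3 in (-4 - v))); E=∅; St=[subR]⟩
2. ⟨T=2; E=∅; St=[mulR :: subR]⟩
3. ⟨T=(let v = -3 in (-4 - v)); E=∅; St=[mulL(2) :: subR]⟩
4. ⟨T=(-4 - v); E={v↦thunk(-3, ∅)}; St=[mulL(2) :: subR]⟩
5. ⟨T=-4; E={v↦thunk(-3, ∅)}; St=[subR :: mulL(2) :: subR]⟩
6. ⟨T=v; E={v↦thunk(-3, ∅)}; St=[subL(-4) :: mulL(2) :: subR]⟩
7. ⟨T=-3; E=∅; St=[subL(-4) :: mulL(2) :: subR]⟩
8. ⟨T=((((λu. ((λw. w) u)) 1) * (let z = 0 in -1)) - 0); E=∅; St=[subL(-2)]⟩
9. ⟨T=(((λu. ((λw. w) u)) 1) * (let z = 0 in -1)); E=∅; St=[subR :: subL(-2)]⟩
10. ⟨T=((λu. ((λw. w) u)) 1); E=∅; St=[mulR :: subR :: subL(-2)]⟩
11. ⟨T=(λu. ((λw. w) u)); E=∅; St=[thunk :: mulR :: subR :: subL(-2)]⟩
12. ⟨T=((λw. w) u); E={u↦thunk(1, ∅)}; St=[mulR :: subR :: subL(-2)]⟩
13. ⟨T=(λw. w); E={u↦thunk(1, ∅)}; St=[thunk :: mulR :: subR :: subL(-2)]⟩
14. ⟨T=w; E={w↦thunk(u, {u↦thunk(1, ∅)}), u↦thunk(1, ∅)}; St=[mulR :: subR :: subL(-2)]⟩
15. ⟨T=u; E={u↦thunk(1, ∅)}; St=[mulR :: subR :: subL(-2)]⟩
16. ⟨T=1; E=∅; St=[mulR :: subR :: subL(-2)]⟩
17. ⟨T=(let z = 0 in -1); E=∅; St=[mulL(1) :: subR :: subL(-2)]⟩
18. ⟨T=-1; E={z↦thunk(0, ∅)}; St=[mulL(1) :: subR :: subL(-2)]⟩
19. ⟨T=0; E=∅; St=[subL(-1) :: subL(-2)]⟩
→ final value -1

Answer: -1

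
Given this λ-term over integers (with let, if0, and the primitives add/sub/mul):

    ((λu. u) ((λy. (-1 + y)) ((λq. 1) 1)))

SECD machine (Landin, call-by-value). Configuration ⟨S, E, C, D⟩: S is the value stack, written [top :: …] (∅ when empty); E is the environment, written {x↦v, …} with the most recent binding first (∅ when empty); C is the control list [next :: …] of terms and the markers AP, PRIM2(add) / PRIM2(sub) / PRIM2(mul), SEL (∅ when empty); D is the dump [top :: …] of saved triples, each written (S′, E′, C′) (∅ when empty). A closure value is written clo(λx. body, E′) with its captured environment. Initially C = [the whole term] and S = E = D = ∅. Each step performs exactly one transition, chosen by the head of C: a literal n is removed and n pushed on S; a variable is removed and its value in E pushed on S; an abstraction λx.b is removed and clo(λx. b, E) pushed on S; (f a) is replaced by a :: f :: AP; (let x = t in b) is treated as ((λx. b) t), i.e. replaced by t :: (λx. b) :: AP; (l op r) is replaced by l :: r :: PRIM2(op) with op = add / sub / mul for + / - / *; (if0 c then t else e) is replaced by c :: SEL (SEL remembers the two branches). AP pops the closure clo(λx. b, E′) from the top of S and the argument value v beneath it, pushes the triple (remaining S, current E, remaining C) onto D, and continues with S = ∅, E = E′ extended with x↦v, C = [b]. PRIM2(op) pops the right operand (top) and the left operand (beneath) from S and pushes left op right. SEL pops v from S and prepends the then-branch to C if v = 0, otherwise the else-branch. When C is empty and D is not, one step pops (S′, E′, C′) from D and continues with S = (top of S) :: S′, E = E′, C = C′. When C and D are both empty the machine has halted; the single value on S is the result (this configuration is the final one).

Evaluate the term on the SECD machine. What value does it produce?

Answer: 0

Derivation:
[0] ⟨S=∅; E=∅; C=[((λu. u) ((λy. (-1 + y)) ((λq. 1) 1)))]; D=∅⟩
[1] ⟨S=∅; E=∅; C=[((λy. (-1 + y)) ((λq. 1) 1)) :: (λu. u) :: AP]; D=∅⟩
[2] ⟨S=∅; E=∅; C=[((λq. 1) 1) :: (λy. (-1 + y)) :: AP :: (λu. u) :: AP]; D=∅⟩
[3] ⟨S=∅; E=∅; C=[1 :: (λq. 1) :: AP :: (λy. (-1 + y)) :: AP :: (λu. u) :: AP]; D=∅⟩
[4] ⟨S=[1]; E=∅; C=[(λq. 1) :: AP :: (λy. (-1 + y)) :: AP :: (λu. u) :: AP]; D=∅⟩
[5] ⟨S=[clo(λq. 1, ∅) :: 1]; E=∅; C=[AP :: (λy. (-1 + y)) :: AP :: (λu. u) :: AP]; D=∅⟩
[6] ⟨S=∅; E={q↦1}; C=[1]; D=[(∅, ∅, [(λy. (-1 + y)) :: AP :: (λu. u) :: AP])]⟩
[7] ⟨S=[1]; E={q↦1}; C=∅; D=[(∅, ∅, [(λy. (-1 + y)) :: AP :: (λu. u) :: AP])]⟩
[8] ⟨S=[1]; E=∅; C=[(λy. (-1 + y)) :: AP :: (λu. u) :: AP]; D=∅⟩
[9] ⟨S=[clo(λy. (-1 + y), ∅) :: 1]; E=∅; C=[AP :: (λu. u) :: AP]; D=∅⟩
[10] ⟨S=∅; E={y↦1}; C=[(-1 + y)]; D=[(∅, ∅, [(λu. u) :: AP])]⟩
[11] ⟨S=∅; E={y↦1}; C=[-1 :: y :: PRIM2(add)]; D=[(∅, ∅, [(λu. u) :: AP])]⟩
[12] ⟨S=[-1]; E={y↦1}; C=[y :: PRIM2(add)]; D=[(∅, ∅, [(λu. u) :: AP])]⟩
[13] ⟨S=[1 :: -1]; E={y↦1}; C=[PRIM2(add)]; D=[(∅, ∅, [(λu. u) :: AP])]⟩
[14] ⟨S=[0]; E={y↦1}; C=∅; D=[(∅, ∅, [(λu. u) :: AP])]⟩
[15] ⟨S=[0]; E=∅; C=[(λu. u) :: AP]; D=∅⟩
[16] ⟨S=[clo(λu. u, ∅) :: 0]; E=∅; C=[AP]; D=∅⟩
[17] ⟨S=∅; E={u↦0}; C=[u]; D=[(∅, ∅, ∅)]⟩
[18] ⟨S=[0]; E={u↦0}; C=∅; D=[(∅, ∅, ∅)]⟩
[19] ⟨S=[0]; E=∅; C=∅; D=∅⟩
→ final value 0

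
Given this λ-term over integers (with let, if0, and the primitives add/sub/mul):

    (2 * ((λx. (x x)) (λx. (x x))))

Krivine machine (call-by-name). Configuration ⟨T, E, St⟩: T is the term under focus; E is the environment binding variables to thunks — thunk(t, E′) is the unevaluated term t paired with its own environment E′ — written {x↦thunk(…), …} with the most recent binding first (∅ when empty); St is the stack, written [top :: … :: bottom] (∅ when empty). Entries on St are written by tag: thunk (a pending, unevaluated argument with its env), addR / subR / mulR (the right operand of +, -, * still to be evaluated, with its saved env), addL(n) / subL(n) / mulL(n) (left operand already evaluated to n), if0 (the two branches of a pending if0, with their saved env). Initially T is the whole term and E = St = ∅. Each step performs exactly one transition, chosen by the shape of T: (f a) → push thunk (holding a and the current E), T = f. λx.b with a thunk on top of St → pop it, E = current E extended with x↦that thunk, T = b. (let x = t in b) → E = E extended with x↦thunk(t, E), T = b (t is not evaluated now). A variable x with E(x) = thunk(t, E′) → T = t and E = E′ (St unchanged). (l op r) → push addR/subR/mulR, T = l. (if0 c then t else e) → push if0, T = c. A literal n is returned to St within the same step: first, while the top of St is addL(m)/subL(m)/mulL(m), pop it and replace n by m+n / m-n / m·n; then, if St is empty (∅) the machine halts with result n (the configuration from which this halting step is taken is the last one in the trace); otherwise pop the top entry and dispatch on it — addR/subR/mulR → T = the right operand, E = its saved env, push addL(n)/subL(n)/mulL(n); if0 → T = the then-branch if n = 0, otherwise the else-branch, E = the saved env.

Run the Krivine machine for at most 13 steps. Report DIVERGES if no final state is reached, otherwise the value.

t=0: <T=(2 * ((λx. (x x)) (λx. (x x)))), E=∅, St=∅>
t=1: <T=2, E=∅, St=[mulR]>
t=2: <T=((λx. (x x)) (λx. (x x))), E=∅, St=[mulL(2)]>
t=3: <T=(λx. (x x)), E=∅, St=[thunk :: mulL(2)]>
t=4: <T=(x x), E={x↦thunk((λx. (x x)), ∅)}, St=[mulL(2)]>
t=5: <T=x, E={x↦thunk((λx. (x x)), ∅)}, St=[thunk :: mulL(2)]>
t=6: <T=(λx. (x x)), E=∅, St=[thunk :: mulL(2)]>
t=7: <T=(x x), E={x↦thunk(x, {x↦thunk((λx. (x x)), ∅)})}, St=[mulL(2)]>
t=8: <T=x, E={x↦thunk(x, {x↦thunk((λx. (x x)), ∅)})}, St=[thunk :: mulL(2)]>
t=9: <T=x, E={x↦thunk((λx. (x x)), ∅)}, St=[thunk :: mulL(2)]>
t=10: <T=(λx. (x x)), E=∅, St=[thunk :: mulL(2)]>
t=11: <T=(x x), E={x↦thunk(x, {x↦thunk(x, {x↦thunk((λx. (x x)), ∅)})})}, St=[mulL(2)]>
t=12: <T=x, E={x↦thunk(x, {x↦thunk(x, {x↦thunk((λx. (x x)), ∅)})})}, St=[thunk :: mulL(2)]>
t=13: <T=x, E={x↦thunk(x, {x↦thunk((λx. (x x)), ∅)})}, St=[thunk :: mulL(2)]>
→ 13 transitions taken and the configuration is still not final: no result within 13 steps

Answer: DIVERGES (no final state within 13 steps)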